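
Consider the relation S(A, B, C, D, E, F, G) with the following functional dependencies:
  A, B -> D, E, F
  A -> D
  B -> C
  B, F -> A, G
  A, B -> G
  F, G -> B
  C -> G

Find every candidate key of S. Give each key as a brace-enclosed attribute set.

{A, B}, {B, F}, {C, F}, {F, G}

Closure of {A, B} is {A, B, C, D, E, F, G}, the whole schema; {A, B} is a candidate key.
Closure of {B, F} is {A, B, C, D, E, F, G}, the whole schema; {B, F} is a candidate key.
Closure of {C, F} is {A, B, C, D, E, F, G}, the whole schema; {C, F} is a candidate key.
Closure of {F, G} is {A, B, C, D, E, F, G}, the whole schema; {F, G} is a candidate key.
No proper subset of any of these is a key, and no other minimal superkey exists.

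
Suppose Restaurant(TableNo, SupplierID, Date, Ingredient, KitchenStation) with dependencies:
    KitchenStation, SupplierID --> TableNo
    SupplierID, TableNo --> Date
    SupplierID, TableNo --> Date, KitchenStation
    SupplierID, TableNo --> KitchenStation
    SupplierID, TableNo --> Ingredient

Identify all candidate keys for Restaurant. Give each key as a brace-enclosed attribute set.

{SupplierID} never appears on the right of any FD, so every key must include it.
{KitchenStation, SupplierID}⁺ = {Date, Ingredient, KitchenStation, SupplierID, TableNo}, which is every attribute, so {KitchenStation, SupplierID} is a candidate key.
{SupplierID, TableNo}⁺ = {Date, Ingredient, KitchenStation, SupplierID, TableNo}, which is every attribute, so {SupplierID, TableNo} is a candidate key.
No proper subset of any of these is a key, and no other minimal superkey exists.

{KitchenStation, SupplierID}, {SupplierID, TableNo}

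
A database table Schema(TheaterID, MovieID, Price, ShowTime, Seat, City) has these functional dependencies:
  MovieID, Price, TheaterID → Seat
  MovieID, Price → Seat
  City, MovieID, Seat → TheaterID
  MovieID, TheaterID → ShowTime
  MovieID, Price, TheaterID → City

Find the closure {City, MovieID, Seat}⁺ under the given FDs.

{City, MovieID, Seat, ShowTime, TheaterID}

Start with {City, MovieID, Seat}.
City, MovieID, Seat → TheaterID applies; add {TheaterID} → now {City, MovieID, Seat, TheaterID}.
MovieID, TheaterID → ShowTime applies; add {ShowTime} → now {City, MovieID, Seat, ShowTime, TheaterID}.
No further FD applies.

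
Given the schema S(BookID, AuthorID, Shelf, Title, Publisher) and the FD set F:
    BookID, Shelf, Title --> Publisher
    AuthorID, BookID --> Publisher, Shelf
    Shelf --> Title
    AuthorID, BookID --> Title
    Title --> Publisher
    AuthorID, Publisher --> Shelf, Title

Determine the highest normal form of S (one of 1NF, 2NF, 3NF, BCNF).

2NF

Candidate key: {AuthorID, BookID}. Prime attributes: {AuthorID, BookID}.
For BookID, Shelf, Title --> Publisher we have {BookID, Shelf, Title}⁺ = {BookID, Publisher, Shelf, Title}; {BookID, Shelf, Title} is not a superkey, so BCNF fails.
BookID, Shelf, Title --> Publisher determines the non-prime attribute {Publisher} from a non-superkey — 3NF is violated.
No proper subset of a key has a non-prime attribute in its closure, so there is no partial dependency; 2NF holds.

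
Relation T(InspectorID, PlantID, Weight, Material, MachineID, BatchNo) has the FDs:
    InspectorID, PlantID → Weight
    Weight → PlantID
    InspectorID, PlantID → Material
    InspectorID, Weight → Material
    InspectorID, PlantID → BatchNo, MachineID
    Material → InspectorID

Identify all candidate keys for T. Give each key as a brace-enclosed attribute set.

{InspectorID, PlantID}, {InspectorID, Weight}, {Material, PlantID}, {Material, Weight}

{InspectorID, PlantID} is a candidate key since {InspectorID, PlantID}⁺ = {BatchNo, InspectorID, MachineID, Material, PlantID, Weight} covers every attribute.
{InspectorID, Weight} is a candidate key since {InspectorID, Weight}⁺ = {BatchNo, InspectorID, MachineID, Material, PlantID, Weight} covers every attribute.
{Material, PlantID} is a candidate key since {Material, PlantID}⁺ = {BatchNo, InspectorID, MachineID, Material, PlantID, Weight} covers every attribute.
{Material, Weight} is a candidate key since {Material, Weight}⁺ = {BatchNo, InspectorID, MachineID, Material, PlantID, Weight} covers every attribute.
These are minimal and exhaustive — every other superkey contains one of them.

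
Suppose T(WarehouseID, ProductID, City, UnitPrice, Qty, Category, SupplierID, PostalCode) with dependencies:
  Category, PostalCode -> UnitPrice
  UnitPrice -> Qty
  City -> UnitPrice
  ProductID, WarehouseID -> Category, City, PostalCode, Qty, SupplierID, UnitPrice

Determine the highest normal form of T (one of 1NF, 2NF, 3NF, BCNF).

Candidate key: {ProductID, WarehouseID}. Prime attributes: {ProductID, WarehouseID}.
Category, PostalCode -> UnitPrice breaks BCNF: {Category, PostalCode}⁺ = {Category, PostalCode, Qty, UnitPrice}, so {Category, PostalCode} is not a superkey.
Category, PostalCode -> UnitPrice has non-prime {UnitPrice} on the right and a non-superkey on the left, so 3NF fails.
Checking every proper subset of each key, none determines a non-prime attribute — 2NF is satisfied.

2NF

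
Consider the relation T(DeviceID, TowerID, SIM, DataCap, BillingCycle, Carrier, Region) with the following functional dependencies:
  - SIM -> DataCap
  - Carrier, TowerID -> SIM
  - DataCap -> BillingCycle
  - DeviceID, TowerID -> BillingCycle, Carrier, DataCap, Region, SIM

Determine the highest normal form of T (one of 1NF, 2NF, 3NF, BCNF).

Candidate key: {DeviceID, TowerID}. Prime attributes: {DeviceID, TowerID}.
SIM -> DataCap: {SIM}⁺ = {BillingCycle, DataCap, SIM}, which is not all of the attributes, so the left side is not a superkey — BCNF is violated.
SIM -> DataCap determines the non-prime attribute {DataCap} from a non-superkey — 3NF is violated.
No non-prime attribute depends on a proper subset of any candidate key, so 2NF holds.

2NF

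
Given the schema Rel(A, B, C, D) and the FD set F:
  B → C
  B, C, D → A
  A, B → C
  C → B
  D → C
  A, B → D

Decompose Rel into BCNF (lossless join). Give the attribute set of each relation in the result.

Candidate keys of the original relation: {A, B}, {A, C}, {D}.
{A, B, C, D}: {B} determines {B, C} here but is not a superkey — split on B → C, giving {B, C} and {A, B, D}.
{B, C} is in BCNF.
{A, B, D} is in BCNF.

{A, B, D}; {B, C}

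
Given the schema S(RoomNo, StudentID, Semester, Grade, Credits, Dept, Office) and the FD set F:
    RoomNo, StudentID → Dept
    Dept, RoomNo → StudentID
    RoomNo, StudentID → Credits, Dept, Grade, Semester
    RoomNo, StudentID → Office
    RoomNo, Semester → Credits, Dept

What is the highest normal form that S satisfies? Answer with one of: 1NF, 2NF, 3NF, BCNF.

BCNF

Candidate keys: {Dept, RoomNo}, {RoomNo, Semester}, {RoomNo, StudentID}. Prime attributes: {Dept, RoomNo, Semester, StudentID}.
Every FD has a superkey on the left, so the relation is in BCNF.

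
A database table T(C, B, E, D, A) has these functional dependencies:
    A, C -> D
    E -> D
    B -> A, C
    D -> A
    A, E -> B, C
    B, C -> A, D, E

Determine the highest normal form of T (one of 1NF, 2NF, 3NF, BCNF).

2NF

Candidate keys: {B}, {E}. Prime attributes: {B, E}.
A, C -> D breaks BCNF: {A, C}⁺ = {A, C, D}, so {A, C} is not a superkey.
A, C -> D has non-prime {D} on the right and a non-superkey on the left, so 3NF fails.
With only single-attribute keys there can be no partial dependency, so 2NF holds.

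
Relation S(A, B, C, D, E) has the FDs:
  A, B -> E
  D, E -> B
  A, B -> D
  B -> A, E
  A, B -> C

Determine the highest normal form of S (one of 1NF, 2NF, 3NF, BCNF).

BCNF

Candidate keys: {B}, {D, E}. Prime attributes: {B, D, E}.
Every FD has a superkey on the left, so the relation is in BCNF.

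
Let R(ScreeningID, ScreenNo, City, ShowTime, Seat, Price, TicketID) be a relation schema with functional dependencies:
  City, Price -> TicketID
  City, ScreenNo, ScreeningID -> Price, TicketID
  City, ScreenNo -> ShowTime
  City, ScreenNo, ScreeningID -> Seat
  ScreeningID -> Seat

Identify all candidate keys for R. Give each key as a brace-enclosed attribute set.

{City, ScreenNo, ScreeningID}

Attributes never on any right-hand side: {City, ScreenNo, ScreeningID} — every candidate key must contain all of them.
{City, ScreenNo, ScreeningID} is a candidate key since {City, ScreenNo, ScreeningID}⁺ = {City, Price, ScreenNo, ScreeningID, Seat, ShowTime, TicketID} covers every attribute.
Every other attribute set either contains this one or has a smaller closure.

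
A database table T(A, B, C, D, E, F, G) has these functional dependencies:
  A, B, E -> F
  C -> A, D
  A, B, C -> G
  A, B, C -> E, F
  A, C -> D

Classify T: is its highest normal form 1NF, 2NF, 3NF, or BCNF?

1NF

Candidate key: {B, C}. Prime attributes: {B, C}.
For A, B, E -> F we have {A, B, E}⁺ = {A, B, E, F}; {A, B, E} is not a superkey, so BCNF fails.
A, B, E -> F determines the non-prime attribute {F} from a non-superkey — 3NF is violated.
Since {C} ⊂ {B, C} and {C}⁺ ⊇ {A, D} with {A, D} non-prime, there is a partial dependency; 2NF fails.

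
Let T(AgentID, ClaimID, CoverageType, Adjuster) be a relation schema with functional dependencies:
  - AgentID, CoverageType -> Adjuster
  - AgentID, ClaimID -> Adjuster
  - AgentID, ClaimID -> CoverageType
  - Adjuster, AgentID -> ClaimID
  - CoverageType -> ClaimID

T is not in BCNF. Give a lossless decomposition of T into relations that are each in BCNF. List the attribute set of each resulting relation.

{Adjuster, AgentID, CoverageType}; {ClaimID, CoverageType}

Candidate keys of the original relation: {Adjuster, AgentID}, {AgentID, ClaimID}, {AgentID, CoverageType}.
Within {Adjuster, AgentID, ClaimID, CoverageType}: {CoverageType}⁺ ∩ {Adjuster, AgentID, ClaimID, CoverageType} = {ClaimID, CoverageType}, not the whole set, so CoverageType -> ClaimID violates BCNF; decompose into {ClaimID, CoverageType} and {Adjuster, AgentID, CoverageType}.
{ClaimID, CoverageType} has no BCNF violation.
{Adjuster, AgentID, CoverageType} has no BCNF violation.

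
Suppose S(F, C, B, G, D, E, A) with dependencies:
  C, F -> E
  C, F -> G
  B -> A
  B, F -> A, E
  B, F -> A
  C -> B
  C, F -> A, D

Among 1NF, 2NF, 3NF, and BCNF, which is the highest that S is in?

Candidate key: {C, F}. Prime attributes: {C, F}.
For B -> A we have {B}⁺ = {A, B}; {B} is not a superkey, so BCNF fails.
B -> A has non-prime {A} on the right and a non-superkey on the left, so 3NF fails.
The proper key subset {C} of {C, F} determines non-prime {A, B}, so the relation is not even in 2NF.

1NF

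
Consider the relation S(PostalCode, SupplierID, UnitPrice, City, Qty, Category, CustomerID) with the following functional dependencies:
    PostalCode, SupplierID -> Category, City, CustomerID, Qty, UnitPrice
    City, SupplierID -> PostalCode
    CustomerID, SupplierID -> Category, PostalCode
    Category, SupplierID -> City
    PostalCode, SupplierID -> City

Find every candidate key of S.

Attributes never on any right-hand side: {SupplierID} — every candidate key must contain it.
{Category, SupplierID} is a candidate key since {Category, SupplierID}⁺ = {Category, City, CustomerID, PostalCode, Qty, SupplierID, UnitPrice} covers every attribute.
{City, SupplierID} is a candidate key since {City, SupplierID}⁺ = {Category, City, CustomerID, PostalCode, Qty, SupplierID, UnitPrice} covers every attribute.
{CustomerID, SupplierID} is a candidate key since {CustomerID, SupplierID}⁺ = {Category, City, CustomerID, PostalCode, Qty, SupplierID, UnitPrice} covers every attribute.
{PostalCode, SupplierID} is a candidate key since {PostalCode, SupplierID}⁺ = {Category, City, CustomerID, PostalCode, Qty, SupplierID, UnitPrice} covers every attribute.
Any other superkey properly contains one of these, so there are no further candidate keys.

{Category, SupplierID}, {City, SupplierID}, {CustomerID, SupplierID}, {PostalCode, SupplierID}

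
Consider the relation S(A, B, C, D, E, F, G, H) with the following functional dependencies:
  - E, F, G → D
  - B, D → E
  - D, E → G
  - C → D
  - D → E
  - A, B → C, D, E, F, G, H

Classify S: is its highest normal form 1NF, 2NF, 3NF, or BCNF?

Candidate key: {A, B}. Prime attributes: {A, B}.
E, F, G → D: {E, F, G}⁺ = {D, E, F, G}, which is not all of the attributes, so the left side is not a superkey — BCNF is violated.
E, F, G → D determines the non-prime attribute {D} from a non-superkey — 3NF is violated.
No non-prime attribute depends on a proper subset of any candidate key, so 2NF holds.

2NF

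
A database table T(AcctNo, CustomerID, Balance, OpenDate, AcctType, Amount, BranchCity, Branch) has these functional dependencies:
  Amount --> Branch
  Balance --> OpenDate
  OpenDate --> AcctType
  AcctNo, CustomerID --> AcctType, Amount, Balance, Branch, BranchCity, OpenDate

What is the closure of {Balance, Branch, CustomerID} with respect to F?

{AcctType, Balance, Branch, CustomerID, OpenDate}

Start with {Balance, Branch, CustomerID}.
Balance --> OpenDate applies; add {OpenDate} → now {Balance, Branch, CustomerID, OpenDate}.
OpenDate --> AcctType applies; add {AcctType} → now {AcctType, Balance, Branch, CustomerID, OpenDate}.
No further FD applies.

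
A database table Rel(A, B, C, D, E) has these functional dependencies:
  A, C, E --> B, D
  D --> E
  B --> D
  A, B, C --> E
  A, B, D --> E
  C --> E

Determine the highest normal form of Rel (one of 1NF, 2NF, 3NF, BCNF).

Candidate key: {A, C}. Prime attributes: {A, C}.
D --> E: {D}⁺ = {D, E}, which is not all of the attributes, so the left side is not a superkey — BCNF is violated.
D --> E determines the non-prime attribute {E} from a non-superkey — 3NF is violated.
The proper key subset {C} of {A, C} determines non-prime {E}, so the relation is not even in 2NF.

1NF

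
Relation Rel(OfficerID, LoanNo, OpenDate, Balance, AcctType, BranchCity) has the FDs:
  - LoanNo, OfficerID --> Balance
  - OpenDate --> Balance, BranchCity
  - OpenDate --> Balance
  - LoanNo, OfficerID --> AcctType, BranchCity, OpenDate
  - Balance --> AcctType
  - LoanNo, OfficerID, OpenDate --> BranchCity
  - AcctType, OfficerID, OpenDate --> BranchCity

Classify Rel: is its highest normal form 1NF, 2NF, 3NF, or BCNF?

Candidate key: {LoanNo, OfficerID}. Prime attributes: {LoanNo, OfficerID}.
OpenDate --> Balance, BranchCity: {OpenDate}⁺ = {AcctType, Balance, BranchCity, OpenDate}, which is not all of the attributes, so the left side is not a superkey — BCNF is violated.
OpenDate --> Balance, BranchCity determines the non-prime attributes {Balance, BranchCity} from a non-superkey — 3NF is violated.
No proper subset of a key has a non-prime attribute in its closure, so there is no partial dependency; 2NF holds.

2NF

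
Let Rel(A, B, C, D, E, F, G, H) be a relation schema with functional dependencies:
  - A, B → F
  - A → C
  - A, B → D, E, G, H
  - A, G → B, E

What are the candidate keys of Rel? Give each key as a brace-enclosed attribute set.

No FD produces {A}, so it must be in every candidate key.
{A, B}⁺ = {A, B, C, D, E, F, G, H}, which is every attribute, so {A, B} is a candidate key.
{A, G}⁺ = {A, B, C, D, E, F, G, H}, which is every attribute, so {A, G} is a candidate key.
Any other superkey properly contains one of these, so there are no further candidate keys.

{A, B}, {A, G}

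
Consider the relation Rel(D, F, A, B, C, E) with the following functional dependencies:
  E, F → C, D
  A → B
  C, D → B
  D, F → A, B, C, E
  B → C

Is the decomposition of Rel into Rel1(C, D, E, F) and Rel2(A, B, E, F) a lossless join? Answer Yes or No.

Common attributes: {E, F}; their closure is {A, B, C, D, E, F}.
Since Rel1 ⊆ {A, B, C, D, E, F}, the intersection is a superkey of Rel1; the decomposition is lossless.

Yes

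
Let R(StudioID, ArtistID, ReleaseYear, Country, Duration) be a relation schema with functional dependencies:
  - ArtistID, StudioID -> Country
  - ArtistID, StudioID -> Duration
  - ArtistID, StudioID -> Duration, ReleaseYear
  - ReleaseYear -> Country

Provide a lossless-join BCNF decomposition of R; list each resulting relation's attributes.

{ArtistID, Duration, ReleaseYear, StudioID}; {Country, ReleaseYear}

Candidate key of the original relation: {ArtistID, StudioID}.
In {ArtistID, Country, Duration, ReleaseYear, StudioID}, {ReleaseYear} is not a superkey ({ReleaseYear}⁺ restricted to this set is {Country, ReleaseYear}), so split on ReleaseYear -> Country into {Country, ReleaseYear} and {ArtistID, Duration, ReleaseYear, StudioID}.
{Country, ReleaseYear}: every determinant is a superkey — BCNF.
{ArtistID, Duration, ReleaseYear, StudioID}: every determinant is a superkey — BCNF.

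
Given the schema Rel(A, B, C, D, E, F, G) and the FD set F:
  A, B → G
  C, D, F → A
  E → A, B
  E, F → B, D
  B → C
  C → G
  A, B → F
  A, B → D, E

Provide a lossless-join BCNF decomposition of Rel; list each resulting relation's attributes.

Candidate keys of the original relation: {A, B}, {B, D, F}, {E}.
In {A, B, C, D, E, F, G}, {C, D, F} is not a superkey ({C, D, F}⁺ restricted to this set is {A, C, D, F, G}), so split on C, D, F → A, G into {A, C, D, F, G} and {B, C, D, E, F}.
In {A, C, D, F, G}, {C} is not a superkey ({C}⁺ restricted to this set is {C, G}), so split on C → G into {C, G} and {A, C, D, F}.
{C, G} has no BCNF violation.
{A, C, D, F} has no BCNF violation.
In {B, C, D, E, F}, {B} is not a superkey ({B}⁺ restricted to this set is {B, C}), so split on B → C into {B, C} and {B, D, E, F}.
{B, C} has no BCNF violation.
{B, D, E, F} has no BCNF violation.

{A, C, D, F}; {B, C}; {B, D, E, F}; {C, G}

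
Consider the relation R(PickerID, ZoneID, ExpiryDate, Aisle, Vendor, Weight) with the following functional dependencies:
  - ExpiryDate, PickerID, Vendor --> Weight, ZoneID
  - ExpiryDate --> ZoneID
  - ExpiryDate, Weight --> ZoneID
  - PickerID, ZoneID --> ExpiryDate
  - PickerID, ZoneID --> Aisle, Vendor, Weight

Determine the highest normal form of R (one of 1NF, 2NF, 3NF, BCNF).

3NF

Candidate keys: {ExpiryDate, PickerID}, {PickerID, ZoneID}. Prime attributes: {ExpiryDate, PickerID, ZoneID}.
ExpiryDate --> ZoneID breaks BCNF: {ExpiryDate}⁺ = {ExpiryDate, ZoneID}, so {ExpiryDate} is not a superkey.
Since {ZoneID} ⊆ prime attributes and every other non-superkey FD also has a prime right side, the schema is in 3NF.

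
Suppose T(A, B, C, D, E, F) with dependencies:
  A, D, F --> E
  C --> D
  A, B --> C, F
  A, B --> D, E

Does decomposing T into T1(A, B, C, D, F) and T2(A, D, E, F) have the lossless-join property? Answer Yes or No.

Yes

The shared attributes are {A, D, F} and {A, D, F}⁺ = {A, D, E, F}.
T2 is contained in that closure, so T1 ∩ T2 --> T2 holds and the join is lossless.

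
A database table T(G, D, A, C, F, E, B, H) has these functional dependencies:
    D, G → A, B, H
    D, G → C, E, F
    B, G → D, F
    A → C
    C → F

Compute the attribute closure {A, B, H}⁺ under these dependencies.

Start with {A, B, H}.
A → C applies; add {C} → now {A, B, C, H}.
C → F applies; add {F} → now {A, B, C, F, H}.
No further FD applies.

{A, B, C, F, H}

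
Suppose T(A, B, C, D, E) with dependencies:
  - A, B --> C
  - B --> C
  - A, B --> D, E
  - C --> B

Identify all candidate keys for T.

{A, B}, {A, C}

No FD produces {A}, so it must be in every candidate key.
Closure of {A, B} is {A, B, C, D, E}, the whole schema; {A, B} is a candidate key.
Closure of {A, C} is {A, B, C, D, E}, the whole schema; {A, C} is a candidate key.
Any other superkey properly contains one of these, so there are no further candidate keys.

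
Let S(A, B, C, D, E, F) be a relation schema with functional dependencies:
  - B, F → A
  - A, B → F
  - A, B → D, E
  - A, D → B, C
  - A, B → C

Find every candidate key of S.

{A, B}, {A, D}, {B, F}

{A, B} is a candidate key since {A, B}⁺ = {A, B, C, D, E, F} covers every attribute.
{A, D} is a candidate key since {A, D}⁺ = {A, B, C, D, E, F} covers every attribute.
{B, F} is a candidate key since {B, F}⁺ = {A, B, C, D, E, F} covers every attribute.
These are minimal and exhaustive — every other superkey contains one of them.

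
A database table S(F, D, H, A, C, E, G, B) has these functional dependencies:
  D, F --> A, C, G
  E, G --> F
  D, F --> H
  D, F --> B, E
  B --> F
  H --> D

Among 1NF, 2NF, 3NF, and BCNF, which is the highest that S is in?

Candidate keys: {B, D}, {B, H}, {D, E, G}, {D, F}, {E, G, H}, {F, H}. Prime attributes: {B, D, E, F, G, H}.
For E, G --> F we have {E, G}⁺ = {E, F, G}; {E, G} is not a superkey, so BCNF fails.
But every attribute on its right side ({F}) is prime, and the same holds for every other non-superkey FD, so 3NF still holds.

3NF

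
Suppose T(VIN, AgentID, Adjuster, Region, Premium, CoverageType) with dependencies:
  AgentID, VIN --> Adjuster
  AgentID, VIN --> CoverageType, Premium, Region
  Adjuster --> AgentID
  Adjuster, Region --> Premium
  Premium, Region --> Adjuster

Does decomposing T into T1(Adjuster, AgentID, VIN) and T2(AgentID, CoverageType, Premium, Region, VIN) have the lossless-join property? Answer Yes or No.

Yes

T1 ∩ T2 = {AgentID, VIN}; its closure under F is {Adjuster, AgentID, CoverageType, Premium, Region, VIN}.
T1 is contained in that closure, so T1 ∩ T2 --> T1 holds and the join is lossless.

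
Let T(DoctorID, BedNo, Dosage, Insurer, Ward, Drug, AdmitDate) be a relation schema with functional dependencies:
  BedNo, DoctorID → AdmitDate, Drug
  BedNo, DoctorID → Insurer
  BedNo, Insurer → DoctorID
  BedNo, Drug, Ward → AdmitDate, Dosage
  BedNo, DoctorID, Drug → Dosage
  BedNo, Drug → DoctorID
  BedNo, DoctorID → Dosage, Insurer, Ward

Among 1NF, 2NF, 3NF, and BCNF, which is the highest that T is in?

Candidate keys: {BedNo, DoctorID}, {BedNo, Drug}, {BedNo, Insurer}. Prime attributes: {BedNo, DoctorID, Drug, Insurer}.
Every FD has a superkey on the left, so the relation is in BCNF.

BCNF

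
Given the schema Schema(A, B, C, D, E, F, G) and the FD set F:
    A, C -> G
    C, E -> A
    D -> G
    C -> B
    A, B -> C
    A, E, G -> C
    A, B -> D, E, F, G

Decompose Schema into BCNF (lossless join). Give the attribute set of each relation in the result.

Candidate keys of the original relation: {A, B}, {A, C}, {A, D, E}, {A, E, G}, {C, E}.
In {A, B, C, D, E, F, G}, {D} is not a superkey ({D}⁺ restricted to this set is {D, G}), so split on D -> G into {D, G} and {A, B, C, D, E, F}.
{D, G} is in BCNF.
In {A, B, C, D, E, F}, {C} is not a superkey ({C}⁺ restricted to this set is {B, C}), so split on C -> B into {B, C} and {A, C, D, E, F}.
{B, C} is in BCNF.
{A, C, D, E, F} is in BCNF.

{A, C, D, E, F}; {B, C}; {D, G}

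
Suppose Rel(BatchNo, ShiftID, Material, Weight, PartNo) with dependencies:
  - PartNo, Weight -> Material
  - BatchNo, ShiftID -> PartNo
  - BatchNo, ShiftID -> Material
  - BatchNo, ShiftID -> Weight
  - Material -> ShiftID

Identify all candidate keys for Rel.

No FD produces {BatchNo}, so it must be in every candidate key.
Closure of {BatchNo, Material} is {BatchNo, Material, PartNo, ShiftID, Weight}, the whole schema; {BatchNo, Material} is a candidate key.
Closure of {BatchNo, ShiftID} is {BatchNo, Material, PartNo, ShiftID, Weight}, the whole schema; {BatchNo, ShiftID} is a candidate key.
Closure of {BatchNo, PartNo, Weight} is {BatchNo, Material, PartNo, ShiftID, Weight}, the whole schema; {BatchNo, PartNo, Weight} is a candidate key.
No proper subset of any of these is a key, and no other minimal superkey exists.

{BatchNo, Material}, {BatchNo, PartNo, Weight}, {BatchNo, ShiftID}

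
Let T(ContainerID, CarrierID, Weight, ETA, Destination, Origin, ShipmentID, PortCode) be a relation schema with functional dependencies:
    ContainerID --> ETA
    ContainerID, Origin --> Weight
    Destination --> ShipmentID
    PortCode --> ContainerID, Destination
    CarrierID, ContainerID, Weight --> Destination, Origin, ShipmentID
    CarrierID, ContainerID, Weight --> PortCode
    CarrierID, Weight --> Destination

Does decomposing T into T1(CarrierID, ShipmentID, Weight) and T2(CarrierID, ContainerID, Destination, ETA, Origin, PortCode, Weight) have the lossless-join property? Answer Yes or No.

The shared attributes are {CarrierID, Weight} and {CarrierID, Weight}⁺ = {CarrierID, Destination, ShipmentID, Weight}.
This includes all of T1, so the common attributes are a superkey of T1 — the join is lossless.

Yes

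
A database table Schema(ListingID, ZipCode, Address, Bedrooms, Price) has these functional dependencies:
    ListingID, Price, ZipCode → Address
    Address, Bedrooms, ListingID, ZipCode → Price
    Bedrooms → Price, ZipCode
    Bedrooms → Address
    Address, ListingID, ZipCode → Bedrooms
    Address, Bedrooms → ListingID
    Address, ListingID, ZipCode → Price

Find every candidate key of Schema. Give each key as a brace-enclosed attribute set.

{Bedrooms} is a candidate key since {Bedrooms}⁺ = {Address, Bedrooms, ListingID, Price, ZipCode} covers every attribute.
{Address, ListingID, ZipCode} is a candidate key since {Address, ListingID, ZipCode}⁺ = {Address, Bedrooms, ListingID, Price, ZipCode} covers every attribute.
{ListingID, Price, ZipCode} is a candidate key since {ListingID, Price, ZipCode}⁺ = {Address, Bedrooms, ListingID, Price, ZipCode} covers every attribute.
No proper subset of any of these is a key, and no other minimal superkey exists.

{Address, ListingID, ZipCode}, {Bedrooms}, {ListingID, Price, ZipCode}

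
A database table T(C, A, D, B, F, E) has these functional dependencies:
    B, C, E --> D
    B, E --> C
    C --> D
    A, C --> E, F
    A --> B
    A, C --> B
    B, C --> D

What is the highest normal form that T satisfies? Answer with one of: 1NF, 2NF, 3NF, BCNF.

Candidate keys: {A, C}, {A, E}. Prime attributes: {A, C, E}.
For B, C, E --> D we have {B, C, E}⁺ = {B, C, D, E}; {B, C, E} is not a superkey, so BCNF fails.
B, C, E --> D has non-prime {D} on the right and a non-superkey on the left, so 3NF fails.
The proper key subset {A} of {A, C} determines non-prime {B}, so the relation is not even in 2NF.

1NF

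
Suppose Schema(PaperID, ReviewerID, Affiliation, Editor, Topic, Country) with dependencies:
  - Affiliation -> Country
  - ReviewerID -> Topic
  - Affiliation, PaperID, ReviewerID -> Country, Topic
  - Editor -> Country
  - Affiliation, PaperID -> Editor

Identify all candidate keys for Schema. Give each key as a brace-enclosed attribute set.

{Affiliation, PaperID, ReviewerID}

Attributes never on any right-hand side: {Affiliation, PaperID, ReviewerID} — every candidate key must contain all of them.
{Affiliation, PaperID, ReviewerID} is a candidate key since {Affiliation, PaperID, ReviewerID}⁺ = {Affiliation, Country, Editor, PaperID, ReviewerID, Topic} covers every attribute.
No smaller or unrelated set reaches every attribute, so there are no other keys.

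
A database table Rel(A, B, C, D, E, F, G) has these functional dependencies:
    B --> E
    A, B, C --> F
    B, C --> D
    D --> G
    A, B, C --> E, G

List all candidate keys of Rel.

{A, B, C} never appear on the right of any FD, so every key must include all of them.
{A, B, C} is a candidate key since {A, B, C}⁺ = {A, B, C, D, E, F, G} covers every attribute.
No other minimal set has full closure, so this is the only candidate key.

{A, B, C}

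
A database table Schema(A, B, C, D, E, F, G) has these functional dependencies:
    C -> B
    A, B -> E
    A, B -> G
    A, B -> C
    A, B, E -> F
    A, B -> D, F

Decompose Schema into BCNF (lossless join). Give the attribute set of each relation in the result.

{A, C, D, E, F, G}; {B, C}

Candidate keys of the original relation: {A, B}, {A, C}.
{A, B, C, D, E, F, G}: {C} determines {B, C} here but is not a superkey — split on C -> B, giving {B, C} and {A, C, D, E, F, G}.
{B, C}: every determinant is a superkey — BCNF.
{A, C, D, E, F, G}: every determinant is a superkey — BCNF.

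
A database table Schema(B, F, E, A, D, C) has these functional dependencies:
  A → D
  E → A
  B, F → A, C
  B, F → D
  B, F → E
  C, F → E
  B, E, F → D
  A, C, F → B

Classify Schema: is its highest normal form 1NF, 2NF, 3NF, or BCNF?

Candidate keys: {B, F}, {C, F}. Prime attributes: {B, C, F}.
A → D: {A}⁺ = {A, D}, which is not all of the attributes, so the left side is not a superkey — BCNF is violated.
A → D has non-prime {D} on the right and a non-superkey on the left, so 3NF fails.
No proper subset of a key has a non-prime attribute in its closure, so there is no partial dependency; 2NF holds.

2NF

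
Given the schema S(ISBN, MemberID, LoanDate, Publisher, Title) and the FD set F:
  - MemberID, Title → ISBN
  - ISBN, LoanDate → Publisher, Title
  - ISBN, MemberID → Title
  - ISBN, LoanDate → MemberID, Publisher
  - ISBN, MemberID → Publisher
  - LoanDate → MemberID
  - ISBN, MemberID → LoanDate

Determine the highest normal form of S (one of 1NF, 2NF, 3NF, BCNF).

3NF

Candidate keys: {ISBN, LoanDate}, {ISBN, MemberID}, {LoanDate, Title}, {MemberID, Title}. Prime attributes: {ISBN, LoanDate, MemberID, Title}.
LoanDate → MemberID breaks BCNF: {LoanDate}⁺ = {LoanDate, MemberID}, so {LoanDate} is not a superkey.
Its right-hand attributes {MemberID} are all prime, as are those of every other non-superkey FD — the relation is in 3NF.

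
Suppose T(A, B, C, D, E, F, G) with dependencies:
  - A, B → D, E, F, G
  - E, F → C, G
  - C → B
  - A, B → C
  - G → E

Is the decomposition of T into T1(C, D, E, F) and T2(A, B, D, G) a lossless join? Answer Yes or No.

Common attributes: {D}; their closure is {D}.
The closure covers neither T1 nor T2 entirely; the join is not lossless.

No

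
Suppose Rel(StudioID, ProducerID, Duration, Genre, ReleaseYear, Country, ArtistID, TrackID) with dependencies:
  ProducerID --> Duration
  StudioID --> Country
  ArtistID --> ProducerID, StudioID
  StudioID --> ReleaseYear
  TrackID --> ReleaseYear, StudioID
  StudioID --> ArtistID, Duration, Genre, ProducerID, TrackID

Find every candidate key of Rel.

{ArtistID}, {StudioID}, {TrackID}

{ArtistID}⁺ = {ArtistID, Country, Duration, Genre, ProducerID, ReleaseYear, StudioID, TrackID} — all of the relation — so {ArtistID} is a candidate key.
{StudioID}⁺ = {ArtistID, Country, Duration, Genre, ProducerID, ReleaseYear, StudioID, TrackID} — all of the relation — so {StudioID} is a candidate key.
{TrackID}⁺ = {ArtistID, Country, Duration, Genre, ProducerID, ReleaseYear, StudioID, TrackID} — all of the relation — so {TrackID} is a candidate key.
Any other superkey properly contains one of these, so there are no further candidate keys.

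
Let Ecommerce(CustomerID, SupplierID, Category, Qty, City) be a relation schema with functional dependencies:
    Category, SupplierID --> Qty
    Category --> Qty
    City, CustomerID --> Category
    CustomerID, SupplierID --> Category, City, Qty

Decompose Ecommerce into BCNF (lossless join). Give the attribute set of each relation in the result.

{Category, City, CustomerID}; {Category, Qty}; {Category, SupplierID}; {City, CustomerID, SupplierID}

Candidate key of the original relation: {CustomerID, SupplierID}.
In {Category, City, CustomerID, Qty, SupplierID}, {Category, SupplierID} is not a superkey ({Category, SupplierID}⁺ restricted to this set is {Category, Qty, SupplierID}), so split on Category, SupplierID --> Qty into {Category, Qty, SupplierID} and {Category, City, CustomerID, SupplierID}.
In {Category, Qty, SupplierID}, {Category} is not a superkey ({Category}⁺ restricted to this set is {Category, Qty}), so split on Category --> Qty into {Category, Qty} and {Category, SupplierID}.
{Category, Qty}: every determinant is a superkey — BCNF.
{Category, SupplierID}: every determinant is a superkey — BCNF.
In {Category, City, CustomerID, SupplierID}, {City, CustomerID} is not a superkey ({City, CustomerID}⁺ restricted to this set is {Category, City, CustomerID}), so split on City, CustomerID --> Category into {Category, City, CustomerID} and {City, CustomerID, SupplierID}.
{Category, City, CustomerID}: every determinant is a superkey — BCNF.
{City, CustomerID, SupplierID}: every determinant is a superkey — BCNF.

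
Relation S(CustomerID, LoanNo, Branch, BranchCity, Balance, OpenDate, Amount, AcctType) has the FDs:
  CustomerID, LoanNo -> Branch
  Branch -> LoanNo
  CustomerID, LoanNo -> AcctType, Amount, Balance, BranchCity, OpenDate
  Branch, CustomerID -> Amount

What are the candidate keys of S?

{Branch, CustomerID}, {CustomerID, LoanNo}

{CustomerID} never appears on the right of any FD, so every key must include it.
{Branch, CustomerID}⁺ = {AcctType, Amount, Balance, Branch, BranchCity, CustomerID, LoanNo, OpenDate}, which is every attribute, so {Branch, CustomerID} is a candidate key.
{CustomerID, LoanNo}⁺ = {AcctType, Amount, Balance, Branch, BranchCity, CustomerID, LoanNo, OpenDate}, which is every attribute, so {CustomerID, LoanNo} is a candidate key.
Any other superkey properly contains one of these, so there are no further candidate keys.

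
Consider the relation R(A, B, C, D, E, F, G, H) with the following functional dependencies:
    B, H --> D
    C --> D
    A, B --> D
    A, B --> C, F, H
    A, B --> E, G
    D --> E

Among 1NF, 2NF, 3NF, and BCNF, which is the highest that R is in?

Candidate key: {A, B}. Prime attributes: {A, B}.
For B, H --> D we have {B, H}⁺ = {B, D, E, H}; {B, H} is not a superkey, so BCNF fails.
B, H --> D has non-prime {D} on the right and a non-superkey on the left, so 3NF fails.
No non-prime attribute depends on a proper subset of any candidate key, so 2NF holds.

2NF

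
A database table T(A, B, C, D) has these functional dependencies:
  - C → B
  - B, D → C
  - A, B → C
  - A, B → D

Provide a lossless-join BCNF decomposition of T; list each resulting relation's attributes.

Candidate keys of the original relation: {A, B}, {A, C}.
Within {A, B, C, D}: {C}⁺ ∩ {A, B, C, D} = {B, C}, not the whole set, so C → B violates BCNF; decompose into {B, C} and {A, C, D}.
{B, C} is in BCNF.
{A, C, D} is in BCNF.

{A, C, D}; {B, C}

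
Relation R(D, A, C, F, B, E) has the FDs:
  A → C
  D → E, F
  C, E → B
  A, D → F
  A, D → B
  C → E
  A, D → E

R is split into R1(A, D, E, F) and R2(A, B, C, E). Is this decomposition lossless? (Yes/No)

R1 ∩ R2 = {A, E}; its closure under F is {A, B, C, E}.
This includes all of R2, so the common attributes are a superkey of R2 — the join is lossless.

Yes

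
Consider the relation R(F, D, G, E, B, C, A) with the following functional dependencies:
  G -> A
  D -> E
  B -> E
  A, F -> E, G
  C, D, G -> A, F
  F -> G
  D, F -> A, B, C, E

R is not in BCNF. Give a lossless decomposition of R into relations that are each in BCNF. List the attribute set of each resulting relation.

Candidate keys of the original relation: {C, D, G}, {D, F}.
In {A, B, C, D, E, F, G}, {G} is not a superkey ({G}⁺ restricted to this set is {A, G}), so split on G -> A into {A, G} and {B, C, D, E, F, G}.
{A, G}: every determinant is a superkey — BCNF.
In {B, C, D, E, F, G}, {D} is not a superkey ({D}⁺ restricted to this set is {D, E}), so split on D -> E into {D, E} and {B, C, D, F, G}.
{D, E}: every determinant is a superkey — BCNF.
In {B, C, D, F, G}, {F} is not a superkey ({F}⁺ restricted to this set is {F, G}), so split on F -> G into {F, G} and {B, C, D, F}.
{F, G}: every determinant is a superkey — BCNF.
{B, C, D, F}: every determinant is a superkey — BCNF.

{A, G}; {B, C, D, F}; {D, E}; {F, G}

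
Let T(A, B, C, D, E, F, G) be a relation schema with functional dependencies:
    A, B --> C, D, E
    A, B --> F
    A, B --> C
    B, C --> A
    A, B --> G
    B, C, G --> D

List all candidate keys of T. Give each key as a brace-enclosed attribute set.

{B} never appears on the right of any FD, so every key must include it.
{A, B} is a candidate key since {A, B}⁺ = {A, B, C, D, E, F, G} covers every attribute.
{B, C} is a candidate key since {B, C}⁺ = {A, B, C, D, E, F, G} covers every attribute.
No proper subset of any of these is a key, and no other minimal superkey exists.

{A, B}, {B, C}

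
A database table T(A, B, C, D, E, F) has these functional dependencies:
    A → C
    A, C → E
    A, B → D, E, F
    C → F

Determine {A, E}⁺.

Start with {A, E}.
A → C applies; add {C} → now {A, C, E}.
C → F applies; add {F} → now {A, C, E, F}.
No further FD applies.

{A, C, E, F}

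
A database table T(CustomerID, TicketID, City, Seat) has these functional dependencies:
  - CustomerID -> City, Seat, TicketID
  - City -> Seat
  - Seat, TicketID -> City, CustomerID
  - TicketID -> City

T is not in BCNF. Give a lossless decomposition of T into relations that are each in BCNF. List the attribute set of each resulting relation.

{City, CustomerID, TicketID}; {City, Seat}

Candidate keys of the original relation: {CustomerID}, {TicketID}.
Within {City, CustomerID, Seat, TicketID}: {City}⁺ ∩ {City, CustomerID, Seat, TicketID} = {City, Seat}, not the whole set, so City -> Seat violates BCNF; decompose into {City, Seat} and {City, CustomerID, TicketID}.
{City, Seat} is in BCNF.
{City, CustomerID, TicketID} is in BCNF.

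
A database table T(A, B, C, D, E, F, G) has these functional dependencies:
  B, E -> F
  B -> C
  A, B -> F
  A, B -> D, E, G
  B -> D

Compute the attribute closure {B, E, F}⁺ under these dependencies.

Start with {B, E, F}.
B -> C applies; add {C} → now {B, C, E, F}.
B -> D applies; add {D} → now {B, C, D, E, F}.
No further FD applies.

{B, C, D, E, F}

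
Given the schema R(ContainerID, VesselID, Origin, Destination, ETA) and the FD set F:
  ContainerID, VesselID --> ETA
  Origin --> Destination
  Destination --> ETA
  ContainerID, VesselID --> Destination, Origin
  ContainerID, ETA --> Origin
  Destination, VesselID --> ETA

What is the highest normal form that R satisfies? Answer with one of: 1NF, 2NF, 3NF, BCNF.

2NF

Candidate key: {ContainerID, VesselID}. Prime attributes: {ContainerID, VesselID}.
Origin --> Destination breaks BCNF: {Origin}⁺ = {Destination, ETA, Origin}, so {Origin} is not a superkey.
Because {Destination} is non-prime and the left side of Origin --> Destination is not a superkey, the relation is not in 3NF.
Checking every proper subset of each key, none determines a non-prime attribute — 2NF is satisfied.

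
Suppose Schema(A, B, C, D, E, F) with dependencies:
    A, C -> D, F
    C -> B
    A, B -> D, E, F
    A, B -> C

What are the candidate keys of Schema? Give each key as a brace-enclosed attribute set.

{A} never appears on the right of any FD, so every key must include it.
{A, B}⁺ = {A, B, C, D, E, F}, which is every attribute, so {A, B} is a candidate key.
{A, C}⁺ = {A, B, C, D, E, F}, which is every attribute, so {A, C} is a candidate key.
Any other superkey properly contains one of these, so there are no further candidate keys.

{A, B}, {A, C}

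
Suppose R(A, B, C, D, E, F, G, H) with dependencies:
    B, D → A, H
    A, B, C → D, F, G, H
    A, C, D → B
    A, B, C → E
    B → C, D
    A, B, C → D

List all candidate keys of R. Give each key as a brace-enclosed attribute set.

{B} is a candidate key since {B}⁺ = {A, B, C, D, E, F, G, H} covers every attribute.
{A, C, D} is a candidate key since {A, C, D}⁺ = {A, B, C, D, E, F, G, H} covers every attribute.
Any other superkey properly contains one of these, so there are no further candidate keys.

{A, C, D}, {B}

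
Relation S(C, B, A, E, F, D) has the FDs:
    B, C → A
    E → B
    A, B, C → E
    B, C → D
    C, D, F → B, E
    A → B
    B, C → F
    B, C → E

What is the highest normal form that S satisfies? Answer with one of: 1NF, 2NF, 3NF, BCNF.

Candidate keys: {A, C}, {B, C}, {C, D, F}, {C, E}. Prime attributes: {A, B, C, D, E, F}.
E → B: {E}⁺ = {B, E}, which is not all of the attributes, so the left side is not a superkey — BCNF is violated.
Since {B} ⊆ prime attributes and every other non-superkey FD also has a prime right side, the schema is in 3NF.

3NF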